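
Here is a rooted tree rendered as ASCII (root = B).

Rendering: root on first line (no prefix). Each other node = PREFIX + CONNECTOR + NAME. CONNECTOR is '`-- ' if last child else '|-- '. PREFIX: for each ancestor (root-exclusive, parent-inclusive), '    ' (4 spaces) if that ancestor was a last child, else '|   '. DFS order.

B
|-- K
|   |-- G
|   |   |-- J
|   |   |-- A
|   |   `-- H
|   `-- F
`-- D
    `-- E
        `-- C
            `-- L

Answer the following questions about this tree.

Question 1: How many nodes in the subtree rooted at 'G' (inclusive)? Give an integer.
Answer: 4

Derivation:
Subtree rooted at G contains: A, G, H, J
Count = 4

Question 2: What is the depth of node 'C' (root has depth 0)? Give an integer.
Answer: 3

Derivation:
Path from root to C: B -> D -> E -> C
Depth = number of edges = 3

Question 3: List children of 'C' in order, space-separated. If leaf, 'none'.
Answer: L

Derivation:
Node C's children (from adjacency): L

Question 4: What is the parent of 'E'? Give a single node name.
Answer: D

Derivation:
Scan adjacency: E appears as child of D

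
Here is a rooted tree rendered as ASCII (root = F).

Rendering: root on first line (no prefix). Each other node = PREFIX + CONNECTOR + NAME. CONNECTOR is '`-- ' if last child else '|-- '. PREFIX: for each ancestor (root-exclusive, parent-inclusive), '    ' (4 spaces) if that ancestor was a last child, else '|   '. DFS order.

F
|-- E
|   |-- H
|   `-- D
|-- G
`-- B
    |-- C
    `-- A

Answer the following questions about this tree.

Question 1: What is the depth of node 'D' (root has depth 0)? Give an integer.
Path from root to D: F -> E -> D
Depth = number of edges = 2

Answer: 2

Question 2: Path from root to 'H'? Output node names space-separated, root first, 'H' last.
Walk down from root: F -> E -> H

Answer: F E H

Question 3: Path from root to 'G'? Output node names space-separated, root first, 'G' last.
Answer: F G

Derivation:
Walk down from root: F -> G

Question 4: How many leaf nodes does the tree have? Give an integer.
Leaves (nodes with no children): A, C, D, G, H

Answer: 5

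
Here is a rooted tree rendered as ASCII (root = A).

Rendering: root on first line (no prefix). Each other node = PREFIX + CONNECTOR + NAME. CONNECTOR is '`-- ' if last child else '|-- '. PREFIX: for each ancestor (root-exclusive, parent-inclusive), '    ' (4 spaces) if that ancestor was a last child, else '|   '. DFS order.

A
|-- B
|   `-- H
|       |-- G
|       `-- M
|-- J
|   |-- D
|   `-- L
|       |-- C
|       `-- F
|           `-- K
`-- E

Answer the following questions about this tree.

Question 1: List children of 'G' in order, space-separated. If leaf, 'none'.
Answer: none

Derivation:
Node G's children (from adjacency): (leaf)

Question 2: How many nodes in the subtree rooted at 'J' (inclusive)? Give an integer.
Subtree rooted at J contains: C, D, F, J, K, L
Count = 6

Answer: 6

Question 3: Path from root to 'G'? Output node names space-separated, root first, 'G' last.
Answer: A B H G

Derivation:
Walk down from root: A -> B -> H -> G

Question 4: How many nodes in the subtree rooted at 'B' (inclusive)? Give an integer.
Answer: 4

Derivation:
Subtree rooted at B contains: B, G, H, M
Count = 4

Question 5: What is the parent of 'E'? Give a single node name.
Scan adjacency: E appears as child of A

Answer: A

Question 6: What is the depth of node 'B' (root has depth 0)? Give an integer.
Answer: 1

Derivation:
Path from root to B: A -> B
Depth = number of edges = 1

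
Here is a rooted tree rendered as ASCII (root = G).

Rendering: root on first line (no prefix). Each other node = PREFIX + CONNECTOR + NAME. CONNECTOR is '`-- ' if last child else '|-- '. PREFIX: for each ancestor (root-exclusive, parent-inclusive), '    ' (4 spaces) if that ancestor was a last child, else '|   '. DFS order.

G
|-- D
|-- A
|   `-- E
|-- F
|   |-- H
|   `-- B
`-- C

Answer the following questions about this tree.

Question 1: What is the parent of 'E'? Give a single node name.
Answer: A

Derivation:
Scan adjacency: E appears as child of A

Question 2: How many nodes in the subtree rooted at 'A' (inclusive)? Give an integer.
Answer: 2

Derivation:
Subtree rooted at A contains: A, E
Count = 2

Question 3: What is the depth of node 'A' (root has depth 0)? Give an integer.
Answer: 1

Derivation:
Path from root to A: G -> A
Depth = number of edges = 1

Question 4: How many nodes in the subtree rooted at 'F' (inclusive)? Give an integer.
Subtree rooted at F contains: B, F, H
Count = 3

Answer: 3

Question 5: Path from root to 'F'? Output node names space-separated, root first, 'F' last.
Answer: G F

Derivation:
Walk down from root: G -> F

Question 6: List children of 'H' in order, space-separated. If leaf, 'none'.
Node H's children (from adjacency): (leaf)

Answer: none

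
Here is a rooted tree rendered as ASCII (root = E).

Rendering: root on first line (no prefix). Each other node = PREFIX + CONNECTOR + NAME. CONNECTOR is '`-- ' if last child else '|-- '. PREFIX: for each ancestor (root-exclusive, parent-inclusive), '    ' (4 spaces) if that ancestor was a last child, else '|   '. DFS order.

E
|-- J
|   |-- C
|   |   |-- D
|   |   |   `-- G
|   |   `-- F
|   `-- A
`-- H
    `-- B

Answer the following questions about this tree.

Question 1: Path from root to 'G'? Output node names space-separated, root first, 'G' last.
Answer: E J C D G

Derivation:
Walk down from root: E -> J -> C -> D -> G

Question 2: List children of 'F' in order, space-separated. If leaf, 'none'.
Answer: none

Derivation:
Node F's children (from adjacency): (leaf)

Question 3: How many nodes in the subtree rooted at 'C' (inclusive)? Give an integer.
Answer: 4

Derivation:
Subtree rooted at C contains: C, D, F, G
Count = 4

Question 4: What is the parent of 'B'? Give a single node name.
Scan adjacency: B appears as child of H

Answer: H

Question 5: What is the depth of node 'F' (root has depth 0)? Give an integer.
Path from root to F: E -> J -> C -> F
Depth = number of edges = 3

Answer: 3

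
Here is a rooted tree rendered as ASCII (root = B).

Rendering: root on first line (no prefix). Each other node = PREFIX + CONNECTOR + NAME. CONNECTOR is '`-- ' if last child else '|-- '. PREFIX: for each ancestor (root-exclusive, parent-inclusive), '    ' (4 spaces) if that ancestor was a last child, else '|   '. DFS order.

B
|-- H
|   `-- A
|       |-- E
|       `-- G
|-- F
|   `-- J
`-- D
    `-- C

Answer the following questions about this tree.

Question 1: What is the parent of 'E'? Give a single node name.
Scan adjacency: E appears as child of A

Answer: A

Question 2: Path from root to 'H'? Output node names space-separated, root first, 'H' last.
Walk down from root: B -> H

Answer: B H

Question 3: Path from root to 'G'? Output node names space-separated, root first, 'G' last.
Walk down from root: B -> H -> A -> G

Answer: B H A G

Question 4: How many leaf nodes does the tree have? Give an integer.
Answer: 4

Derivation:
Leaves (nodes with no children): C, E, G, J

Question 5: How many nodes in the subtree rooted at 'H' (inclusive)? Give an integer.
Subtree rooted at H contains: A, E, G, H
Count = 4

Answer: 4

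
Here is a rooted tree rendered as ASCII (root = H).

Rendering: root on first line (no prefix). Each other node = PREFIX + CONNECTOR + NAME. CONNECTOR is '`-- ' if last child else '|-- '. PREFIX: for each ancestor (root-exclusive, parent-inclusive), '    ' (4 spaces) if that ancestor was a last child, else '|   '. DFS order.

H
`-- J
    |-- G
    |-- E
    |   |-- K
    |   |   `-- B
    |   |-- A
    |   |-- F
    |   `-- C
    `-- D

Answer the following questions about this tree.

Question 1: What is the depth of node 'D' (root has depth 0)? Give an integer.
Answer: 2

Derivation:
Path from root to D: H -> J -> D
Depth = number of edges = 2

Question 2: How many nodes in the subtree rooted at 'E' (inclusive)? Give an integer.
Subtree rooted at E contains: A, B, C, E, F, K
Count = 6

Answer: 6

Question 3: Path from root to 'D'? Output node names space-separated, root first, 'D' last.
Answer: H J D

Derivation:
Walk down from root: H -> J -> D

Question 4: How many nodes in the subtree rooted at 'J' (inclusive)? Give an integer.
Subtree rooted at J contains: A, B, C, D, E, F, G, J, K
Count = 9

Answer: 9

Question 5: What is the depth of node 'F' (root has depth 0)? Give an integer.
Path from root to F: H -> J -> E -> F
Depth = number of edges = 3

Answer: 3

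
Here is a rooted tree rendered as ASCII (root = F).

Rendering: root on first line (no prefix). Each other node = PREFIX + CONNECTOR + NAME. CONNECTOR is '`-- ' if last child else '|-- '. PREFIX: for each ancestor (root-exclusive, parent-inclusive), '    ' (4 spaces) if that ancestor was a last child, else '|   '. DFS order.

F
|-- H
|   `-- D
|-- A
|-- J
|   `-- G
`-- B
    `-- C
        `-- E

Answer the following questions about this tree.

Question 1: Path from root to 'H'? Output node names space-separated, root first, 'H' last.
Walk down from root: F -> H

Answer: F H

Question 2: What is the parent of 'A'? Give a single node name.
Scan adjacency: A appears as child of F

Answer: F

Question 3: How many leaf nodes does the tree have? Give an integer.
Answer: 4

Derivation:
Leaves (nodes with no children): A, D, E, G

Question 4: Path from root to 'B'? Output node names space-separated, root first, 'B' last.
Walk down from root: F -> B

Answer: F B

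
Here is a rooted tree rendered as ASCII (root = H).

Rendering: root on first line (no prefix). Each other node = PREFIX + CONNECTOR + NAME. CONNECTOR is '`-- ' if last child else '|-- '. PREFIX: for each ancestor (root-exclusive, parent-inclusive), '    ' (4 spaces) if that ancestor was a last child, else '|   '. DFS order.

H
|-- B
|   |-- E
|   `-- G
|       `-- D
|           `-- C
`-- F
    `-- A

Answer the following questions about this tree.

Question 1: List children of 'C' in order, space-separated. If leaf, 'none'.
Answer: none

Derivation:
Node C's children (from adjacency): (leaf)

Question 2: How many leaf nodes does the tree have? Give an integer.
Leaves (nodes with no children): A, C, E

Answer: 3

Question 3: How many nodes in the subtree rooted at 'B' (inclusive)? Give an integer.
Subtree rooted at B contains: B, C, D, E, G
Count = 5

Answer: 5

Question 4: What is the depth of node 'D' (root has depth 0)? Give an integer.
Answer: 3

Derivation:
Path from root to D: H -> B -> G -> D
Depth = number of edges = 3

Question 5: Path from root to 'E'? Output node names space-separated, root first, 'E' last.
Answer: H B E

Derivation:
Walk down from root: H -> B -> E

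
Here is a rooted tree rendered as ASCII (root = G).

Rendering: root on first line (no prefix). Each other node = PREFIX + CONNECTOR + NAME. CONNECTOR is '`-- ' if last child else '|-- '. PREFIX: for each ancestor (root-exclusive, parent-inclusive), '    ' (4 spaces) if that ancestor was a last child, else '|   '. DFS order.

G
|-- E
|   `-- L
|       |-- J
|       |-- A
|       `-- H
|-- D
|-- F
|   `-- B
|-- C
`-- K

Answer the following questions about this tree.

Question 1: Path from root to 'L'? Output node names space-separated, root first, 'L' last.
Answer: G E L

Derivation:
Walk down from root: G -> E -> L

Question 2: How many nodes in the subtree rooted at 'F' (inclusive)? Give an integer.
Answer: 2

Derivation:
Subtree rooted at F contains: B, F
Count = 2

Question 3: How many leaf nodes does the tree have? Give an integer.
Leaves (nodes with no children): A, B, C, D, H, J, K

Answer: 7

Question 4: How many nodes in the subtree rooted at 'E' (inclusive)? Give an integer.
Subtree rooted at E contains: A, E, H, J, L
Count = 5

Answer: 5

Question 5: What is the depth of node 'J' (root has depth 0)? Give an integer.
Path from root to J: G -> E -> L -> J
Depth = number of edges = 3

Answer: 3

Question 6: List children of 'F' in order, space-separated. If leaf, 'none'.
Answer: B

Derivation:
Node F's children (from adjacency): B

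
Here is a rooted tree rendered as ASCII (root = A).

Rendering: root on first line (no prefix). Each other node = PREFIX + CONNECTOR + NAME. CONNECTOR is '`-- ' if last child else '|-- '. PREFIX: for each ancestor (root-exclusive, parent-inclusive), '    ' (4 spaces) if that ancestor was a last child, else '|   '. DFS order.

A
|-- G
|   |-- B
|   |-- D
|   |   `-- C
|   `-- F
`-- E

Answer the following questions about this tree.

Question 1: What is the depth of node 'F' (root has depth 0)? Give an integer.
Answer: 2

Derivation:
Path from root to F: A -> G -> F
Depth = number of edges = 2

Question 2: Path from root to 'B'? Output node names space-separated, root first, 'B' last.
Answer: A G B

Derivation:
Walk down from root: A -> G -> B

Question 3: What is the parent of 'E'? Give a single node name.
Answer: A

Derivation:
Scan adjacency: E appears as child of A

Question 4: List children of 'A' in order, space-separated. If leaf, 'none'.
Node A's children (from adjacency): G, E

Answer: G E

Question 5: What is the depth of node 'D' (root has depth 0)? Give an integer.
Path from root to D: A -> G -> D
Depth = number of edges = 2

Answer: 2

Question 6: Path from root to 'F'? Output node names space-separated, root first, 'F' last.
Walk down from root: A -> G -> F

Answer: A G F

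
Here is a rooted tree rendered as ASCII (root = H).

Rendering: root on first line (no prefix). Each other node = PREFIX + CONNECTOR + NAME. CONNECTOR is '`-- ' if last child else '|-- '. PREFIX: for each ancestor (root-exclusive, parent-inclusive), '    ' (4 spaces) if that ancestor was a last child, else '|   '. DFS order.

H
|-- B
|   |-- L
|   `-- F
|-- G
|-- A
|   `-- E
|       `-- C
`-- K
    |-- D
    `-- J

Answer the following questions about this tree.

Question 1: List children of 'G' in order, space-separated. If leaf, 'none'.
Node G's children (from adjacency): (leaf)

Answer: none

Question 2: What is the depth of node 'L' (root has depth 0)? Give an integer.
Answer: 2

Derivation:
Path from root to L: H -> B -> L
Depth = number of edges = 2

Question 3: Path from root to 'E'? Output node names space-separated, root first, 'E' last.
Answer: H A E

Derivation:
Walk down from root: H -> A -> E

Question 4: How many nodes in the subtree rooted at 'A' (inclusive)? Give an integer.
Subtree rooted at A contains: A, C, E
Count = 3

Answer: 3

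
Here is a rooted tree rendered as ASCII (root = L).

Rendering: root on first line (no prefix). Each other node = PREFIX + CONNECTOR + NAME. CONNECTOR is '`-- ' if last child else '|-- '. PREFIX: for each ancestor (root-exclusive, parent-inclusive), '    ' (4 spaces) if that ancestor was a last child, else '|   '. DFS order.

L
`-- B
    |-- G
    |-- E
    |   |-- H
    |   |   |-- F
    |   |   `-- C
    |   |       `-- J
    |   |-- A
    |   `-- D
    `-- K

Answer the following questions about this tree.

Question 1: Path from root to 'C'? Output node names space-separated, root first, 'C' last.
Walk down from root: L -> B -> E -> H -> C

Answer: L B E H C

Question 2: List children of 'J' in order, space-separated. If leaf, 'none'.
Answer: none

Derivation:
Node J's children (from adjacency): (leaf)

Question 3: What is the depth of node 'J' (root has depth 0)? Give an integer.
Answer: 5

Derivation:
Path from root to J: L -> B -> E -> H -> C -> J
Depth = number of edges = 5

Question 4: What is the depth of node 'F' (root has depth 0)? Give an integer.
Path from root to F: L -> B -> E -> H -> F
Depth = number of edges = 4

Answer: 4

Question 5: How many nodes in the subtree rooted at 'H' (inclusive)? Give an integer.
Answer: 4

Derivation:
Subtree rooted at H contains: C, F, H, J
Count = 4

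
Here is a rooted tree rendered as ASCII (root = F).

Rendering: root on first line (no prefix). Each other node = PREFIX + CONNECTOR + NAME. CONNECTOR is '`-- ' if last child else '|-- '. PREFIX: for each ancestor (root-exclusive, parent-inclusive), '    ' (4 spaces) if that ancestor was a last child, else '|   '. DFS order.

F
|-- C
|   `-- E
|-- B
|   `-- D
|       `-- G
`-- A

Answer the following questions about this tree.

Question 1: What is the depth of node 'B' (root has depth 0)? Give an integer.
Path from root to B: F -> B
Depth = number of edges = 1

Answer: 1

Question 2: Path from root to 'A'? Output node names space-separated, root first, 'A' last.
Answer: F A

Derivation:
Walk down from root: F -> A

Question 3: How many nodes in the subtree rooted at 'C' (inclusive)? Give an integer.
Answer: 2

Derivation:
Subtree rooted at C contains: C, E
Count = 2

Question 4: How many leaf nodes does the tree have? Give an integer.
Leaves (nodes with no children): A, E, G

Answer: 3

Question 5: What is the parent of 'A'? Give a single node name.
Answer: F

Derivation:
Scan adjacency: A appears as child of F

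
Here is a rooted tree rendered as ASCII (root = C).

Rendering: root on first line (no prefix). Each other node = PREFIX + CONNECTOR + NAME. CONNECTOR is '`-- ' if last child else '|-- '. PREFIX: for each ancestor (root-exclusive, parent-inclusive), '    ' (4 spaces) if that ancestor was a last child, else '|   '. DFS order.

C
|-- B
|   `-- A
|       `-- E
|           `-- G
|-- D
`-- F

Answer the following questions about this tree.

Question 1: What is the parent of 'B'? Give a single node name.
Scan adjacency: B appears as child of C

Answer: C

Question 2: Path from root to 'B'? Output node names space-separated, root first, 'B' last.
Answer: C B

Derivation:
Walk down from root: C -> B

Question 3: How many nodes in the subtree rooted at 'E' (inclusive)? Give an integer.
Subtree rooted at E contains: E, G
Count = 2

Answer: 2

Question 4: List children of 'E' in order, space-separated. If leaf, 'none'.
Answer: G

Derivation:
Node E's children (from adjacency): G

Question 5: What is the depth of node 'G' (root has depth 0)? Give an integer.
Answer: 4

Derivation:
Path from root to G: C -> B -> A -> E -> G
Depth = number of edges = 4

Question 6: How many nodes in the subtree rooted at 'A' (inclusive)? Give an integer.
Subtree rooted at A contains: A, E, G
Count = 3

Answer: 3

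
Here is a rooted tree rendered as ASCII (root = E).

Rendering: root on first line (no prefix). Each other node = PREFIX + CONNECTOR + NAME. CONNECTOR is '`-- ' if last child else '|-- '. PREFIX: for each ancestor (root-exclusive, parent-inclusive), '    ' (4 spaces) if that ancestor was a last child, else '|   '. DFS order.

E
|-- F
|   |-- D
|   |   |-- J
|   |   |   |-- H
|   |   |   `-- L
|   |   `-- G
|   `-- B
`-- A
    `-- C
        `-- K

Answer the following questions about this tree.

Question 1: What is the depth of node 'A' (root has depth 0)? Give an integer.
Path from root to A: E -> A
Depth = number of edges = 1

Answer: 1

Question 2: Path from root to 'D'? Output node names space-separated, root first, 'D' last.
Answer: E F D

Derivation:
Walk down from root: E -> F -> D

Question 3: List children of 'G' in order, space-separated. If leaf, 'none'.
Node G's children (from adjacency): (leaf)

Answer: none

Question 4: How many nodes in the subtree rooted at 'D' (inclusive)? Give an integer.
Subtree rooted at D contains: D, G, H, J, L
Count = 5

Answer: 5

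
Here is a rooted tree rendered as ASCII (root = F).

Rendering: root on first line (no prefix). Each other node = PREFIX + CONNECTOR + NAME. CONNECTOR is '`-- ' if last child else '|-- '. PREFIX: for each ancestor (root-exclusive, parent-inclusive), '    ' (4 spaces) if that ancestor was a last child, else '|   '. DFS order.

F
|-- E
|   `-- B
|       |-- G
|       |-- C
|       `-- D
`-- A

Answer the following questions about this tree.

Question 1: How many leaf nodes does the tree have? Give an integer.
Leaves (nodes with no children): A, C, D, G

Answer: 4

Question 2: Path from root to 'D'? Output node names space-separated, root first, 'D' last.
Walk down from root: F -> E -> B -> D

Answer: F E B D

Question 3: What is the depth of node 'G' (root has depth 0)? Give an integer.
Answer: 3

Derivation:
Path from root to G: F -> E -> B -> G
Depth = number of edges = 3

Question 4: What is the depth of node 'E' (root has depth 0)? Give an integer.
Answer: 1

Derivation:
Path from root to E: F -> E
Depth = number of edges = 1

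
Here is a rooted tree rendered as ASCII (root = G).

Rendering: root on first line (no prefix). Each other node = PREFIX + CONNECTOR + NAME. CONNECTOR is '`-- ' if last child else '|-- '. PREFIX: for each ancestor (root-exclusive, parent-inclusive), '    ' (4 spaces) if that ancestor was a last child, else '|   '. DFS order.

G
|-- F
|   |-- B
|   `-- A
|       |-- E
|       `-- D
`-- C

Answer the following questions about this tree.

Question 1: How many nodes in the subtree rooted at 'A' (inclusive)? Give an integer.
Subtree rooted at A contains: A, D, E
Count = 3

Answer: 3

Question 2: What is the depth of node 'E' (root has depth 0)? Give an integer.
Path from root to E: G -> F -> A -> E
Depth = number of edges = 3

Answer: 3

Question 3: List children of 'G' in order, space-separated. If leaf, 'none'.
Node G's children (from adjacency): F, C

Answer: F C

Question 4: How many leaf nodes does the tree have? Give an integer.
Answer: 4

Derivation:
Leaves (nodes with no children): B, C, D, E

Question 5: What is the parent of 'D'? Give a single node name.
Scan adjacency: D appears as child of A

Answer: A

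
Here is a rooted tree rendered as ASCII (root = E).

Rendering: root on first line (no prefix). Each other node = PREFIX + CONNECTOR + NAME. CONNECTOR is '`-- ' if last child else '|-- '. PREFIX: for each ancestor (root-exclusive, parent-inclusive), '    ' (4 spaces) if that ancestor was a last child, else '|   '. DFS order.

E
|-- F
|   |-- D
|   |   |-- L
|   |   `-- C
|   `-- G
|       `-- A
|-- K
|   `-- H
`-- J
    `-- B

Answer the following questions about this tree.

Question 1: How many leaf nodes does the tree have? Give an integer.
Leaves (nodes with no children): A, B, C, H, L

Answer: 5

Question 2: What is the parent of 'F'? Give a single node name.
Scan adjacency: F appears as child of E

Answer: E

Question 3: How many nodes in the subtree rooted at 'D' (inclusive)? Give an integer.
Answer: 3

Derivation:
Subtree rooted at D contains: C, D, L
Count = 3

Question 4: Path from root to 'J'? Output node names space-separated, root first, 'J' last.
Walk down from root: E -> J

Answer: E J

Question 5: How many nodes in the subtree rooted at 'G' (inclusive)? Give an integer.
Subtree rooted at G contains: A, G
Count = 2

Answer: 2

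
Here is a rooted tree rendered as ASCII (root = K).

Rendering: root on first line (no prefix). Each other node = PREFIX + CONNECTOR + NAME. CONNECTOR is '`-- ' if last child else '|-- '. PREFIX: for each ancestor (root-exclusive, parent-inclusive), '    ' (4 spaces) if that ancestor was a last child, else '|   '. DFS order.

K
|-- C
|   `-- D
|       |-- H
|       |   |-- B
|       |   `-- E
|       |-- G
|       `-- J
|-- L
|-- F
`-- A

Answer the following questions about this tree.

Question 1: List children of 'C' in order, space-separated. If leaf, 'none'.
Node C's children (from adjacency): D

Answer: D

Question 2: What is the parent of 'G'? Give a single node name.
Answer: D

Derivation:
Scan adjacency: G appears as child of D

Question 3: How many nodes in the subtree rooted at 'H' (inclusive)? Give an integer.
Answer: 3

Derivation:
Subtree rooted at H contains: B, E, H
Count = 3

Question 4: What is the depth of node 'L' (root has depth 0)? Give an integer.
Path from root to L: K -> L
Depth = number of edges = 1

Answer: 1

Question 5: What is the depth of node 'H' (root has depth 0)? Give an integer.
Answer: 3

Derivation:
Path from root to H: K -> C -> D -> H
Depth = number of edges = 3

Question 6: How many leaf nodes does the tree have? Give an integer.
Leaves (nodes with no children): A, B, E, F, G, J, L

Answer: 7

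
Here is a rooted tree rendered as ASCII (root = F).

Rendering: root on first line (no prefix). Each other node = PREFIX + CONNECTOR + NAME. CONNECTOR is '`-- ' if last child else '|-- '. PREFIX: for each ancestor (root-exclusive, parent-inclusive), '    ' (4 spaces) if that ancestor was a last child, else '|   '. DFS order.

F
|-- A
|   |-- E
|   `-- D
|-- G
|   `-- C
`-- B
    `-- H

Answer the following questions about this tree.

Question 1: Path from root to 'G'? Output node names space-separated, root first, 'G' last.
Walk down from root: F -> G

Answer: F G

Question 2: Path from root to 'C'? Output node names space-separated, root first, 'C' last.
Answer: F G C

Derivation:
Walk down from root: F -> G -> C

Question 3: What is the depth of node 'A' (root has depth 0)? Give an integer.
Answer: 1

Derivation:
Path from root to A: F -> A
Depth = number of edges = 1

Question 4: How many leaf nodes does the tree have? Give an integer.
Answer: 4

Derivation:
Leaves (nodes with no children): C, D, E, H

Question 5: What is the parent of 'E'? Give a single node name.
Scan adjacency: E appears as child of A

Answer: A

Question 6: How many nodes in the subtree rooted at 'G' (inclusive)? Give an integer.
Answer: 2

Derivation:
Subtree rooted at G contains: C, G
Count = 2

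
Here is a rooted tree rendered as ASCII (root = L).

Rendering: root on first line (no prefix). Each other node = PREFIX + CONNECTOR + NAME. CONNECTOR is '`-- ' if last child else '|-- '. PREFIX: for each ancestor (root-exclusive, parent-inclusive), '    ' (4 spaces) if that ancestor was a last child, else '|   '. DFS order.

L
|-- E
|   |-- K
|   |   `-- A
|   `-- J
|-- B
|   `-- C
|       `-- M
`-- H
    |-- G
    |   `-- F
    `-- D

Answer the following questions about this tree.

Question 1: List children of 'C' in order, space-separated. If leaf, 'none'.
Node C's children (from adjacency): M

Answer: M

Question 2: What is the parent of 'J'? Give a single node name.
Answer: E

Derivation:
Scan adjacency: J appears as child of E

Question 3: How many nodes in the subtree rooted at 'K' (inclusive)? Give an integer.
Answer: 2

Derivation:
Subtree rooted at K contains: A, K
Count = 2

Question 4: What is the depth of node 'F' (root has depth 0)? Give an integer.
Answer: 3

Derivation:
Path from root to F: L -> H -> G -> F
Depth = number of edges = 3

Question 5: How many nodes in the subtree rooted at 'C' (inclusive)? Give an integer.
Answer: 2

Derivation:
Subtree rooted at C contains: C, M
Count = 2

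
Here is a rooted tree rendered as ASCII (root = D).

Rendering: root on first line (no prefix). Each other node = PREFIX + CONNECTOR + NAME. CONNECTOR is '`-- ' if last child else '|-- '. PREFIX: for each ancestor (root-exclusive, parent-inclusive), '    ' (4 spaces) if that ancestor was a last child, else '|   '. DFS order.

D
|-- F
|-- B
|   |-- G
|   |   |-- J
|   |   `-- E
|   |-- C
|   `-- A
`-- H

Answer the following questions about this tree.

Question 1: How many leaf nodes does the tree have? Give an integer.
Answer: 6

Derivation:
Leaves (nodes with no children): A, C, E, F, H, J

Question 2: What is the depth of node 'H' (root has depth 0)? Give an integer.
Path from root to H: D -> H
Depth = number of edges = 1

Answer: 1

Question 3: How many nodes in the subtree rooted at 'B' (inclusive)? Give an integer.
Answer: 6

Derivation:
Subtree rooted at B contains: A, B, C, E, G, J
Count = 6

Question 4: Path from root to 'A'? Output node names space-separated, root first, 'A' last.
Walk down from root: D -> B -> A

Answer: D B A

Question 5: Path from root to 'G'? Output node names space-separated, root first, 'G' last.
Walk down from root: D -> B -> G

Answer: D B G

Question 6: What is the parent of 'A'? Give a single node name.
Scan adjacency: A appears as child of B

Answer: B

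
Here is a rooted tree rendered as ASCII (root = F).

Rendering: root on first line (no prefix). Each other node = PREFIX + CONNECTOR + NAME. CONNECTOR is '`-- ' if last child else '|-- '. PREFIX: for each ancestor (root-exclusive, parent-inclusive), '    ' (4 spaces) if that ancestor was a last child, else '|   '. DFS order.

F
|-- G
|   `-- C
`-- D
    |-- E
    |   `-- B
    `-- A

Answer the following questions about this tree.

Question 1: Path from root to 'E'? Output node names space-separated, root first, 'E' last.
Answer: F D E

Derivation:
Walk down from root: F -> D -> E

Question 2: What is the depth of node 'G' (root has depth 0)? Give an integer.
Path from root to G: F -> G
Depth = number of edges = 1

Answer: 1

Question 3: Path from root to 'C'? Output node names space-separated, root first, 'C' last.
Walk down from root: F -> G -> C

Answer: F G C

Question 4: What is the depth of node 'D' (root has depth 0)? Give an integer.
Path from root to D: F -> D
Depth = number of edges = 1

Answer: 1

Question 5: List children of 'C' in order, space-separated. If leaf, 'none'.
Answer: none

Derivation:
Node C's children (from adjacency): (leaf)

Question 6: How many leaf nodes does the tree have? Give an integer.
Answer: 3

Derivation:
Leaves (nodes with no children): A, B, C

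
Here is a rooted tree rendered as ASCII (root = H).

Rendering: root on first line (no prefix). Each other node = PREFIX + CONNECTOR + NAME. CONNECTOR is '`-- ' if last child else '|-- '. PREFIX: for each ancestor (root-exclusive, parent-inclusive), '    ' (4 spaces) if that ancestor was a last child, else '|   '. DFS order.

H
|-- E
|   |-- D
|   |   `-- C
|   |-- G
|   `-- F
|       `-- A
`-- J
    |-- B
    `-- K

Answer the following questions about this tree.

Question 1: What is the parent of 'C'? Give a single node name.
Scan adjacency: C appears as child of D

Answer: D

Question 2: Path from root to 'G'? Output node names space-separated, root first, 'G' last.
Walk down from root: H -> E -> G

Answer: H E G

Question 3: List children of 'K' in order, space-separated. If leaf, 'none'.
Answer: none

Derivation:
Node K's children (from adjacency): (leaf)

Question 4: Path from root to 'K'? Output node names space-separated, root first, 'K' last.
Answer: H J K

Derivation:
Walk down from root: H -> J -> K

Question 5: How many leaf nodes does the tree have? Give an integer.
Answer: 5

Derivation:
Leaves (nodes with no children): A, B, C, G, K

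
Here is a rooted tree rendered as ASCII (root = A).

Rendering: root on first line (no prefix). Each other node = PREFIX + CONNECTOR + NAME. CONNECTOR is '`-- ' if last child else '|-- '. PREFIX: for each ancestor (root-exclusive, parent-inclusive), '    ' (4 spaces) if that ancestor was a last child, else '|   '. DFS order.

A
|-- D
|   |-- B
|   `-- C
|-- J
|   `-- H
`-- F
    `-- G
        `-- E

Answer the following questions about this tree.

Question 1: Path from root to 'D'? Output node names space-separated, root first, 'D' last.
Answer: A D

Derivation:
Walk down from root: A -> D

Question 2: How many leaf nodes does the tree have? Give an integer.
Leaves (nodes with no children): B, C, E, H

Answer: 4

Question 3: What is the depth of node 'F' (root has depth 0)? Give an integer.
Answer: 1

Derivation:
Path from root to F: A -> F
Depth = number of edges = 1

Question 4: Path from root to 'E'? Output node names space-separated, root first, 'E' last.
Answer: A F G E

Derivation:
Walk down from root: A -> F -> G -> E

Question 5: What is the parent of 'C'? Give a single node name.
Scan adjacency: C appears as child of D

Answer: D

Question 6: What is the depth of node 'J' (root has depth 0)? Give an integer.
Answer: 1

Derivation:
Path from root to J: A -> J
Depth = number of edges = 1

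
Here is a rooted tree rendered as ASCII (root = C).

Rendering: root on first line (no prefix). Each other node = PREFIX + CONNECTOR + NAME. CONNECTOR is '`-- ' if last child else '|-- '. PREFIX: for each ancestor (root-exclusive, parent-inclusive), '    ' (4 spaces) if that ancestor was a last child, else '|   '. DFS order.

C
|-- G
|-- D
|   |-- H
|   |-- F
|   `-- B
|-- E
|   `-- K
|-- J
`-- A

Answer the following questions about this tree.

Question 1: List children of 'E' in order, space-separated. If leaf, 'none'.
Node E's children (from adjacency): K

Answer: K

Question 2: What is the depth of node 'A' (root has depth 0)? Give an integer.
Path from root to A: C -> A
Depth = number of edges = 1

Answer: 1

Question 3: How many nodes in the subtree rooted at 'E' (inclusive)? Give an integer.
Subtree rooted at E contains: E, K
Count = 2

Answer: 2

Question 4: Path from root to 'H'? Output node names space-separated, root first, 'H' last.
Answer: C D H

Derivation:
Walk down from root: C -> D -> H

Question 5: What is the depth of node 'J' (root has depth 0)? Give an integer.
Path from root to J: C -> J
Depth = number of edges = 1

Answer: 1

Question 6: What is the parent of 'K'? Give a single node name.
Answer: E

Derivation:
Scan adjacency: K appears as child of E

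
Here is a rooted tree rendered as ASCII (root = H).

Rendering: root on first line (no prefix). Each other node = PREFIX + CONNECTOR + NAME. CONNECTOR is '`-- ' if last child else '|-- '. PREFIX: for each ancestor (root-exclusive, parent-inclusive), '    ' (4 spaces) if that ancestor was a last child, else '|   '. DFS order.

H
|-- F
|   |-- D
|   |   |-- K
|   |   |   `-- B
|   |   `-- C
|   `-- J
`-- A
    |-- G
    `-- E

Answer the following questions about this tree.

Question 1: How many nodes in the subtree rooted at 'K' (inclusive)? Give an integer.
Subtree rooted at K contains: B, K
Count = 2

Answer: 2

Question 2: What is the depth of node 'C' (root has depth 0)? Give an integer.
Path from root to C: H -> F -> D -> C
Depth = number of edges = 3

Answer: 3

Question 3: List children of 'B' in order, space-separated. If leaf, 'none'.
Answer: none

Derivation:
Node B's children (from adjacency): (leaf)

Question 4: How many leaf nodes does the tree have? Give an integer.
Leaves (nodes with no children): B, C, E, G, J

Answer: 5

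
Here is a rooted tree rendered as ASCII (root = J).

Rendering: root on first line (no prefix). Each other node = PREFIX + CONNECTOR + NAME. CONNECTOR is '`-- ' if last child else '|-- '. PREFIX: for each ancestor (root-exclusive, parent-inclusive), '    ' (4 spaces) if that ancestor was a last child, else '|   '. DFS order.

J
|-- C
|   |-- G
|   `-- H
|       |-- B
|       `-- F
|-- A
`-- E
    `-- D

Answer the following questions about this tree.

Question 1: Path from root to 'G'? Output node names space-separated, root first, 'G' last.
Answer: J C G

Derivation:
Walk down from root: J -> C -> G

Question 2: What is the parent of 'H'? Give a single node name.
Answer: C

Derivation:
Scan adjacency: H appears as child of C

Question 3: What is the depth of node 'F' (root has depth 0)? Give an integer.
Answer: 3

Derivation:
Path from root to F: J -> C -> H -> F
Depth = number of edges = 3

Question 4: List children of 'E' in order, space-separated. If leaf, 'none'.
Answer: D

Derivation:
Node E's children (from adjacency): D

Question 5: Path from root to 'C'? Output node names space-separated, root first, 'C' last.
Walk down from root: J -> C

Answer: J C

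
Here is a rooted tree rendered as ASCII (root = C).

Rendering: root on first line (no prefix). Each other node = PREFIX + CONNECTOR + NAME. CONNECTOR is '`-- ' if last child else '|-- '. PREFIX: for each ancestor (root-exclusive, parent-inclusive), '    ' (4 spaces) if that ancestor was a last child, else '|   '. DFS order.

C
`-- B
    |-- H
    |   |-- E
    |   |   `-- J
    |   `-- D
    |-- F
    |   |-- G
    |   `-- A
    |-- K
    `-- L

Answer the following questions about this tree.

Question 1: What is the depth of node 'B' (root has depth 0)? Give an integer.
Answer: 1

Derivation:
Path from root to B: C -> B
Depth = number of edges = 1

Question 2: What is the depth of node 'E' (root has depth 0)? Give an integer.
Answer: 3

Derivation:
Path from root to E: C -> B -> H -> E
Depth = number of edges = 3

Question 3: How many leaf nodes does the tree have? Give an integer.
Answer: 6

Derivation:
Leaves (nodes with no children): A, D, G, J, K, L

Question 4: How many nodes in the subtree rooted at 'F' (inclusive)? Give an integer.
Subtree rooted at F contains: A, F, G
Count = 3

Answer: 3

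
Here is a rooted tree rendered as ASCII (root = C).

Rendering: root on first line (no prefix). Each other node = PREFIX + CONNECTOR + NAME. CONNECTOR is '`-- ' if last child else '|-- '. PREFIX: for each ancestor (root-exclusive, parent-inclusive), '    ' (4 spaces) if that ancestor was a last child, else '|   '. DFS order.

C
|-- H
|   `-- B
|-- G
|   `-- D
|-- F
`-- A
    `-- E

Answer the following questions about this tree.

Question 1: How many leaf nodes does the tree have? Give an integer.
Leaves (nodes with no children): B, D, E, F

Answer: 4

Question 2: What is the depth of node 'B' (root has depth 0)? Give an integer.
Answer: 2

Derivation:
Path from root to B: C -> H -> B
Depth = number of edges = 2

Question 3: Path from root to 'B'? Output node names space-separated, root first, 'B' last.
Answer: C H B

Derivation:
Walk down from root: C -> H -> B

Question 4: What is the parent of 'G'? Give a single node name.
Scan adjacency: G appears as child of C

Answer: C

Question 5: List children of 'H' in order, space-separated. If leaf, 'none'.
Answer: B

Derivation:
Node H's children (from adjacency): B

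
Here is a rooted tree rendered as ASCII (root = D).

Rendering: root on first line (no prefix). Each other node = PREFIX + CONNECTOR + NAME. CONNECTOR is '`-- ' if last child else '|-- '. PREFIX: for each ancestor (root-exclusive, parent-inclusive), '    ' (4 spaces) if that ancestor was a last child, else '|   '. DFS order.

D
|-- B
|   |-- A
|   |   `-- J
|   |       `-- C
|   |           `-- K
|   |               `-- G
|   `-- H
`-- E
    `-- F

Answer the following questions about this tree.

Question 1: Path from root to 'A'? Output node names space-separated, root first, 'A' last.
Walk down from root: D -> B -> A

Answer: D B A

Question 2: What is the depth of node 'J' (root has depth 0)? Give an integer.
Answer: 3

Derivation:
Path from root to J: D -> B -> A -> J
Depth = number of edges = 3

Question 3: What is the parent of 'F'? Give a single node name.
Scan adjacency: F appears as child of E

Answer: E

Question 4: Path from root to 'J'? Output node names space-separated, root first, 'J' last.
Walk down from root: D -> B -> A -> J

Answer: D B A J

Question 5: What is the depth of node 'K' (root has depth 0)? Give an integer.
Answer: 5

Derivation:
Path from root to K: D -> B -> A -> J -> C -> K
Depth = number of edges = 5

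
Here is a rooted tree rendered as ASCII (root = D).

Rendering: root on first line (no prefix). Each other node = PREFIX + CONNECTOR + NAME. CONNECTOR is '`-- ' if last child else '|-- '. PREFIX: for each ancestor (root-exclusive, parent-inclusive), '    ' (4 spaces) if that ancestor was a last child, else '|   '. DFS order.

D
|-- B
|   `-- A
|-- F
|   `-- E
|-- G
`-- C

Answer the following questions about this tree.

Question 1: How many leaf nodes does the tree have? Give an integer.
Answer: 4

Derivation:
Leaves (nodes with no children): A, C, E, G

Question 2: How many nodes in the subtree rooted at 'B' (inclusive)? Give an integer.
Subtree rooted at B contains: A, B
Count = 2

Answer: 2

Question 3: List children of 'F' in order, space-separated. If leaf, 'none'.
Node F's children (from adjacency): E

Answer: E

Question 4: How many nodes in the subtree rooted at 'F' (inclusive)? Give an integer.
Subtree rooted at F contains: E, F
Count = 2

Answer: 2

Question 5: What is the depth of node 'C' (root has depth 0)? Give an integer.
Path from root to C: D -> C
Depth = number of edges = 1

Answer: 1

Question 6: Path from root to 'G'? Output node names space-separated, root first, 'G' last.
Answer: D G

Derivation:
Walk down from root: D -> G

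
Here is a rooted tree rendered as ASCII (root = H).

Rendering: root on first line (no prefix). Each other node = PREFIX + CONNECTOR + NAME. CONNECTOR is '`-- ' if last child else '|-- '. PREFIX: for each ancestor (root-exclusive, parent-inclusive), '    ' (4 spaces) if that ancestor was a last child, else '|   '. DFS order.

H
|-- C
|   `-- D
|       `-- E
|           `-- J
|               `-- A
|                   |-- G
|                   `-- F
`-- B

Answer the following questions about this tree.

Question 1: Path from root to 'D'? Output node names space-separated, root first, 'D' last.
Walk down from root: H -> C -> D

Answer: H C D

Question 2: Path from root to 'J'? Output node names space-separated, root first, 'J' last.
Answer: H C D E J

Derivation:
Walk down from root: H -> C -> D -> E -> J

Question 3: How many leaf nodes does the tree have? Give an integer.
Leaves (nodes with no children): B, F, G

Answer: 3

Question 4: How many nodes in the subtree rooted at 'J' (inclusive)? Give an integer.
Subtree rooted at J contains: A, F, G, J
Count = 4

Answer: 4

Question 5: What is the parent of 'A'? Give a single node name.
Scan adjacency: A appears as child of J

Answer: J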